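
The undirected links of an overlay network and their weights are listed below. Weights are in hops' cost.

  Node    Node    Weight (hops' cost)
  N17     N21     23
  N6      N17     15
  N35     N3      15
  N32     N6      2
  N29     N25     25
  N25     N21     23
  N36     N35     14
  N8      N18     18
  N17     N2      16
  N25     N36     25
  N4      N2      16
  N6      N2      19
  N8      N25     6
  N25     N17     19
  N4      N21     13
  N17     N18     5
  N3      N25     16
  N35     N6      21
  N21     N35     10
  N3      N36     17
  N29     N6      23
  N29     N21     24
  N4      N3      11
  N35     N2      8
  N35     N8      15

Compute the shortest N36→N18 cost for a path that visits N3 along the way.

57 hops' cost

Best N36 to N3: N36–N3 costing 17
Shortest N3→N18: N3–N25–N8–N18 = 40
Total via N3: 17 + 40 = 57 hops' cost.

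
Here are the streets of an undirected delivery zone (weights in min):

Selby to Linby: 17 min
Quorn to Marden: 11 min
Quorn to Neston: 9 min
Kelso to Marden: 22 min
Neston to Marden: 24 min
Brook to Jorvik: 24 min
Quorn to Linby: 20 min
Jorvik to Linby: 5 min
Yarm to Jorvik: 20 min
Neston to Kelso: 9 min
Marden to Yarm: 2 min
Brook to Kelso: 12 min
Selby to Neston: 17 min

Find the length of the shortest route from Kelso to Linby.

38 min

Candidate routes:
Kelso → Neston → Quorn → Linby: 9+9+20 = 38
Kelso → Brook → Jorvik → Linby: 12+24+5 = 41
Kelso → Neston → Selby → Linby: 9+17+17 = 43
Cheapest is Kelso → Neston → Quorn → Linby at 38 min.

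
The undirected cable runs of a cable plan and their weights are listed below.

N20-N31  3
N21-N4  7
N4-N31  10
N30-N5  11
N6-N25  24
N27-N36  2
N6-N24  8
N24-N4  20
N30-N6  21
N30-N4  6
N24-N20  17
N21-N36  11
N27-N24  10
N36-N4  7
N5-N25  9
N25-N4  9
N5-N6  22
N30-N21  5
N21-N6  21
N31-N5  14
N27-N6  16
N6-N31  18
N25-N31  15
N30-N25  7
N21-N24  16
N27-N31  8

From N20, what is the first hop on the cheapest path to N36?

N31

Candidate routes:
N20–N31–N4–N21–N36: 3+10+7+11 = 31
N20–N31–N27–N36: 3+8+2 = 13
N20–N31–N4–N36: 3+10+7 = 20
N20–N24–N27–N36: 17+10+2 = 29
Cheapest is N20–N31–N27–N36 at 13.
So from N20 the first move is to N31.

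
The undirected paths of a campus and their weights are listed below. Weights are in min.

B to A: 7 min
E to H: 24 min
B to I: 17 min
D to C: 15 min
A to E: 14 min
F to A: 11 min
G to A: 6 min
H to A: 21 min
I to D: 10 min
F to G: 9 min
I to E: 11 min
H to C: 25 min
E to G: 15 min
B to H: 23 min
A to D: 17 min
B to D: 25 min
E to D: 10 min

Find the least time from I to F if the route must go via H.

67 min

Shortest I→H: I–E–H = 35
Shortest H→F: H–A–F = 32
Total via H: 35 + 32 = 67 min.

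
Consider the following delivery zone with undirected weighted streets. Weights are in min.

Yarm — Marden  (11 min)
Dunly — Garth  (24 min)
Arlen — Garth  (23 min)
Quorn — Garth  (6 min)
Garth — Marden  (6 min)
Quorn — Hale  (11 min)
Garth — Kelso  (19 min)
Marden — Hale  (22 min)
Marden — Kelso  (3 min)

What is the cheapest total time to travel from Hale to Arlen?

40 min

Shortest distances from Hale:
Hale: 0
Quorn: 11  (via Hale)
Garth: 17  (via Quorn)
Marden: 22  (via Hale)
Kelso: 25  (via Marden)
Yarm: 33  (via Marden)
Arlen: 40  (via Garth)
Shortest route: Hale → Quorn → Garth → Arlen = 40 min.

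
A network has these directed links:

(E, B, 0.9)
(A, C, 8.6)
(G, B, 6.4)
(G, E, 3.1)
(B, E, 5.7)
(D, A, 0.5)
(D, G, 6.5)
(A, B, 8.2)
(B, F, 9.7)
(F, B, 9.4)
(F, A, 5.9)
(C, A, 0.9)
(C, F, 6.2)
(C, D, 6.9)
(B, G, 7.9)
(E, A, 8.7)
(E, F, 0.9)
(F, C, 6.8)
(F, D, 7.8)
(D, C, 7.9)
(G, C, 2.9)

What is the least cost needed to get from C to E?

Enumerating some paths:
C → A → B → E: 0.9+8.2+5.7 = 14.8
C → D → G → E: 6.9+6.5+3.1 = 16.5
Cheapest is C → A → B → E at 14.8.

14.8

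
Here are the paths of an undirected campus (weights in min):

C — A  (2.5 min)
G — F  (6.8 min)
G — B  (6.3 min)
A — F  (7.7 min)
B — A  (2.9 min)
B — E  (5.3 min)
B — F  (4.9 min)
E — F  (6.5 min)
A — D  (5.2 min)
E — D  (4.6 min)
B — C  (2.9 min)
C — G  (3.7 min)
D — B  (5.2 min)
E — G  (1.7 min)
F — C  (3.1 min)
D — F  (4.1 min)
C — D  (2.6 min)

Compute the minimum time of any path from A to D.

5.1 min

Candidate routes:
A - D: 5.2 = 5.2
A - C - D: 2.5+2.6 = 5.1
Cheapest is A - C - D at 5.1 min.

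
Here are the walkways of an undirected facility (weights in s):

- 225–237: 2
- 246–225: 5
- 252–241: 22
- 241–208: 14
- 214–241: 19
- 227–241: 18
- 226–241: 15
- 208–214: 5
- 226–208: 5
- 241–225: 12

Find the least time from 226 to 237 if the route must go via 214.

43 s

Shortest 226→214: 226–208–214 = 10
Best 214 to 237: 214–241–225–237 costing 33
Total via 214: 10 + 33 = 43 s.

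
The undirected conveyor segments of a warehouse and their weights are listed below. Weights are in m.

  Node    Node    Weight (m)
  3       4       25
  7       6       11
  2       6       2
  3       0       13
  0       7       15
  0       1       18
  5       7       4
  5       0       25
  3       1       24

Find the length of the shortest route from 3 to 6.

Enumerating some paths:
3 → 0 → 7 → 6: 13+15+11 = 39
3 → 0 → 5 → 7 → 6: 13+25+4+11 = 53
The minimum is 39 m via 3 → 0 → 7 → 6.

39 m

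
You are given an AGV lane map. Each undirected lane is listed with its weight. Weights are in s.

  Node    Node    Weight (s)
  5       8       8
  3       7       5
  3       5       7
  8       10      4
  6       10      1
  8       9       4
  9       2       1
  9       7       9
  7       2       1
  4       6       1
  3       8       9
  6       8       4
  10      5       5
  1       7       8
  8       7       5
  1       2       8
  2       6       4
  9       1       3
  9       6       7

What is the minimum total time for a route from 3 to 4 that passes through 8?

Shortest 3→8: 3–8 = 9
Shortest 8→4: 8–6–4 = 5
Total via 8: 9 + 5 = 14 s.

14 s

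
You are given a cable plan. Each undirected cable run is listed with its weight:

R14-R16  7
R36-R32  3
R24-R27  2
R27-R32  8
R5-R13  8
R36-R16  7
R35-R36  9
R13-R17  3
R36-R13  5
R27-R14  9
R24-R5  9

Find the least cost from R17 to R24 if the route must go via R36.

Best R17 to R36: R17–R13–R36 costing 8
Shortest R36→R24: R36–R32–R27–R24 = 13
Total via R36: 8 + 13 = 21.

21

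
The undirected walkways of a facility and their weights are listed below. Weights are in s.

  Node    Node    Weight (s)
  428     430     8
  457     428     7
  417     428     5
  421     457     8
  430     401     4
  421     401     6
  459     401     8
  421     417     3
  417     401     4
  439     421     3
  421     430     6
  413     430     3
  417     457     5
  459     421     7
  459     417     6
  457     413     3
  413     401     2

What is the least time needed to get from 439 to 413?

Settle nodes by increasing distance from 439:
439: 0
421: 3  (via 439)
417: 6  (via 421)
401: 9  (via 421)
430: 9  (via 421)
459: 10  (via 421)
457: 11  (via 421)
413: 11  (via 401)
Shortest route: 439 → 421 → 401 → 413 = 11 s.

11 s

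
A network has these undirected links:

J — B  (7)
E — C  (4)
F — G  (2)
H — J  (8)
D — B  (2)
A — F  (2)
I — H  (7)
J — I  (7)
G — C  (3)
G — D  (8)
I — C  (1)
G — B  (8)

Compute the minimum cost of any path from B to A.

12

Running Dijkstra from B:
B: 0
D: 2  (via B)
J: 7  (via B)
G: 8  (via B)
F: 10  (via G)
C: 11  (via G)
A: 12  (via F)
Shortest route: B–G–F–A = 12.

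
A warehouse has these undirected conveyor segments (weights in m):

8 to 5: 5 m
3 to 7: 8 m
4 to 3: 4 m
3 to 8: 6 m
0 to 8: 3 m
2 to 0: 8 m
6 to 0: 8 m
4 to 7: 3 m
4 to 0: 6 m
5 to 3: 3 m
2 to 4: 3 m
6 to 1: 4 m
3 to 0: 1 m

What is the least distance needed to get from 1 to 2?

Settle nodes by increasing distance from 1:
1: 0
6: 4  (via 1)
0: 12  (via 6)
3: 13  (via 0)
8: 15  (via 0)
5: 16  (via 3)
4: 17  (via 3)
2: 20  (via 0)
Shortest route: 1–6–0–2 = 20 m.

20 m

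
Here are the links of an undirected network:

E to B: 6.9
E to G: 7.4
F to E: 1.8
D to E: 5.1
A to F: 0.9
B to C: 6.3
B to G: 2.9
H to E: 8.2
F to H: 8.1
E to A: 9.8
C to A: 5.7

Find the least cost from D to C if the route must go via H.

28

Shortest D→H: D → E → H = 13.3
Shortest H→C: H → F → A → C = 14.7
Total via H: 13.3 + 14.7 = 28.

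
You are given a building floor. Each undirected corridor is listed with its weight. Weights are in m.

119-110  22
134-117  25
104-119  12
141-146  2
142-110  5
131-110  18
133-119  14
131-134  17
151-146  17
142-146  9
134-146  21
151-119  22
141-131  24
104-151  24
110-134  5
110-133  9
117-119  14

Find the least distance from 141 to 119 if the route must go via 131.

64 m

Shortest 141→131: 141 → 131 = 24
Shortest 131→119: 131 → 110 → 119 = 40
Total via 131: 24 + 40 = 64 m.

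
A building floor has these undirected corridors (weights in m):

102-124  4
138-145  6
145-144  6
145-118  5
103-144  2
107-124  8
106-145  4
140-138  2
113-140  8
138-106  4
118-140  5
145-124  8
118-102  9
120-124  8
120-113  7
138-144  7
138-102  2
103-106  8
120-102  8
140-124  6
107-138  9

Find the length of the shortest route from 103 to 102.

Compare a few routes:
103 - 144 - 138 - 102: 2+7+2 = 11
103 - 106 - 138 - 102: 8+4+2 = 14
The minimum is 11 m via 103 - 144 - 138 - 102.

11 m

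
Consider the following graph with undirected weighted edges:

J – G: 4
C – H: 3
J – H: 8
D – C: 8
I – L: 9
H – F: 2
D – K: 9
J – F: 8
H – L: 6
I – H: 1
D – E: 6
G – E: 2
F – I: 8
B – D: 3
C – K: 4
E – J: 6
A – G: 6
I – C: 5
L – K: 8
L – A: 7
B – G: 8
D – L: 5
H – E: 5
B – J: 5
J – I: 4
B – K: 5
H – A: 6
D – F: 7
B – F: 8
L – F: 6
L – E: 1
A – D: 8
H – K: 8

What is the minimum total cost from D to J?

8

Candidate routes:
D - B - J: 3+5 = 8
D - L - E - J: 5+1+6 = 12
D - L - E - G - J: 5+1+2+4 = 12
Cheapest is D - B - J at 8.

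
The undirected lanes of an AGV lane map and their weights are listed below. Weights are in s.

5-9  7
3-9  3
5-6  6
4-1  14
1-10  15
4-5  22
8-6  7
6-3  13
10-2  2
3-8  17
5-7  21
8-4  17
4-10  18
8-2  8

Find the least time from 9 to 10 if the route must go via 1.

58 s

Best 9 to 1: 9 → 5 → 4 → 1 costing 43
Shortest 1→10: 1 → 10 = 15
Total via 1: 43 + 15 = 58 s.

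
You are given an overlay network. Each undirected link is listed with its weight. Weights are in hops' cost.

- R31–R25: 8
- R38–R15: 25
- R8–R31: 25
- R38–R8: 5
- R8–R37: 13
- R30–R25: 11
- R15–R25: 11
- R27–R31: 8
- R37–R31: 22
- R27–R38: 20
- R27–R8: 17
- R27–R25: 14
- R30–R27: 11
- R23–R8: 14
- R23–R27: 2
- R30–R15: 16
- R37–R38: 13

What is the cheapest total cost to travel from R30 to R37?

Running Dijkstra from R30:
R30: 0
R27: 11  (via R30)
R25: 11  (via R30)
R23: 13  (via R27)
R15: 16  (via R30)
R31: 19  (via R27)
R8: 27  (via R23)
R38: 31  (via R27)
R37: 40  (via R8)
Shortest route: R30 → R27 → R23 → R8 → R37 = 40 hops' cost.

40 hops' cost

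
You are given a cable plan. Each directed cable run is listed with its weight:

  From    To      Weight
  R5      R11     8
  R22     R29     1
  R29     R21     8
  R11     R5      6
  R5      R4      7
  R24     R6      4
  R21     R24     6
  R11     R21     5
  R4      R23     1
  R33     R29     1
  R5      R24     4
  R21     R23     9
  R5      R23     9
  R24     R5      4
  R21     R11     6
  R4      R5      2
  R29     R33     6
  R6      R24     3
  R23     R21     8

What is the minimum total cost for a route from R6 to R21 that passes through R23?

23

Shortest R6→R23: R6–R24–R5–R4–R23 = 15
Best R23 to R21: R23–R21 costing 8
Total via R23: 15 + 8 = 23.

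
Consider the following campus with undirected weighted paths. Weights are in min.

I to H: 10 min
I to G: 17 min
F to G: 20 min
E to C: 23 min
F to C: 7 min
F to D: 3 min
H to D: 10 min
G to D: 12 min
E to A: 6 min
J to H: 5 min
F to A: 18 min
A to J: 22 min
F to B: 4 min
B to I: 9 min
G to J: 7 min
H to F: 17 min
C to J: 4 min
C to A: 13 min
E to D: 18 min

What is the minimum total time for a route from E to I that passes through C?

Shortest E→C: E–A–C = 19
Shortest C→I: C–J–H–I = 19
Total via C: 19 + 19 = 38 min.

38 min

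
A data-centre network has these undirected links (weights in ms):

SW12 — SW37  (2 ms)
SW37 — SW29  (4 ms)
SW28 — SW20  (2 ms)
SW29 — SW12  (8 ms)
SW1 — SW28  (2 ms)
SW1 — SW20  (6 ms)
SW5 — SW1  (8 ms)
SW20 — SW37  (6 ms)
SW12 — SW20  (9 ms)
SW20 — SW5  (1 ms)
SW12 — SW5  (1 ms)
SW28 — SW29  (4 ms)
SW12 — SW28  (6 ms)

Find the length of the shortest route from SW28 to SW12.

Settle nodes by increasing distance from SW28:
SW28: 0
SW20: 2  (via SW28)
SW1: 2  (via SW28)
SW5: 3  (via SW20)
SW29: 4  (via SW28)
SW12: 4  (via SW5)
Shortest route: SW28–SW20–SW5–SW12 = 4 ms.

4 ms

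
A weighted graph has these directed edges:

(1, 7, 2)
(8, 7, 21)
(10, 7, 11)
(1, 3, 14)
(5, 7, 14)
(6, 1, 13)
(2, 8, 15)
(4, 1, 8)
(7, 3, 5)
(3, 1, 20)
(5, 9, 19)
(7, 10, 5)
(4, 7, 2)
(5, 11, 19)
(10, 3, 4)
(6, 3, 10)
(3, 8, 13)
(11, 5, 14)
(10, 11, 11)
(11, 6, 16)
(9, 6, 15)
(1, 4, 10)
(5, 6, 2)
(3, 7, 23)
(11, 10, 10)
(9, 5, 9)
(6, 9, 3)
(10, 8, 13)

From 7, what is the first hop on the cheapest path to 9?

10

Enumerating some paths:
7 - 10 - 11 - 6 - 9: 5+11+16+3 = 35
7 - 10 - 11 - 5 - 9: 5+11+14+19 = 49
Cheapest is 7 - 10 - 11 - 6 - 9 at 35.
So from 7 the first move is to 10.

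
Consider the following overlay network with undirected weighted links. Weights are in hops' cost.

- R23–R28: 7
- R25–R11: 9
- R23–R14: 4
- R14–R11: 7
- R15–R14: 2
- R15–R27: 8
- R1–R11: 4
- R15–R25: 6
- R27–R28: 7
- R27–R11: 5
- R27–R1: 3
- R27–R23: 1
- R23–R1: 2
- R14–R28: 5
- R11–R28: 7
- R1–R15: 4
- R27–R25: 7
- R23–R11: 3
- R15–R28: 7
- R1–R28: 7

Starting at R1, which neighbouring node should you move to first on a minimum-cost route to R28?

Enumerating some paths:
R1 → R23 → R28: 2+7 = 9
R1 → R23 → R27 → R28: 2+1+7 = 10
R1 → R28: 7 = 7
The minimum is 7 hops' cost via R1 → R28.
So from R1 the first move is to R28.

R28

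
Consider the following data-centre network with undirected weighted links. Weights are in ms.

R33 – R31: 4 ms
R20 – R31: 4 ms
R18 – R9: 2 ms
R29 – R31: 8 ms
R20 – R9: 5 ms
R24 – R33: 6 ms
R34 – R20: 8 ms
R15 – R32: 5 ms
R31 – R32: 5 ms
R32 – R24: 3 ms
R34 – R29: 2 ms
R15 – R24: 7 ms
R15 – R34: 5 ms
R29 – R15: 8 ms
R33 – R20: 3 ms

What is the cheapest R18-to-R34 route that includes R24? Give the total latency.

28 ms

Shortest R18→R24: R18 → R9 → R20 → R33 → R24 = 16
Shortest R24→R34: R24 → R15 → R34 = 12
Total via R24: 16 + 12 = 28 ms.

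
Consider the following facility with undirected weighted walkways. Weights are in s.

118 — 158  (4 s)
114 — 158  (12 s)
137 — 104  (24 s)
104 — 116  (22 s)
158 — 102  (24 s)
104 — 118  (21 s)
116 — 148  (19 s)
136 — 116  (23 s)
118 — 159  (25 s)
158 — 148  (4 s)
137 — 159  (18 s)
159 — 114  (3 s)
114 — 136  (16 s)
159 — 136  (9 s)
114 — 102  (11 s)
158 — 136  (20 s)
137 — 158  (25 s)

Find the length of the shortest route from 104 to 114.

Candidate routes:
104 → 118 → 159 → 114: 21+25+3 = 49
104 → 118 → 158 → 114: 21+4+12 = 37
104 → 118 → 158 → 136 → 159 → 114: 21+4+20+9+3 = 57
104 → 137 → 159 → 114: 24+18+3 = 45
The minimum is 37 s via 104 → 118 → 158 → 114.

37 s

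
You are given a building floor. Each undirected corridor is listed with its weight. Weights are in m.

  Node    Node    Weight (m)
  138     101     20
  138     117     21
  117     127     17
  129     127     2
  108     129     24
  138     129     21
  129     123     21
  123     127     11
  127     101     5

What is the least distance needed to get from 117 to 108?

Enumerating some paths:
117 → 127 → 129 → 108: 17+2+24 = 43
117 → 138 → 129 → 108: 21+21+24 = 66
117 → 138 → 101 → 127 → 129 → 108: 21+20+5+2+24 = 72
The minimum is 43 m via 117 → 127 → 129 → 108.

43 m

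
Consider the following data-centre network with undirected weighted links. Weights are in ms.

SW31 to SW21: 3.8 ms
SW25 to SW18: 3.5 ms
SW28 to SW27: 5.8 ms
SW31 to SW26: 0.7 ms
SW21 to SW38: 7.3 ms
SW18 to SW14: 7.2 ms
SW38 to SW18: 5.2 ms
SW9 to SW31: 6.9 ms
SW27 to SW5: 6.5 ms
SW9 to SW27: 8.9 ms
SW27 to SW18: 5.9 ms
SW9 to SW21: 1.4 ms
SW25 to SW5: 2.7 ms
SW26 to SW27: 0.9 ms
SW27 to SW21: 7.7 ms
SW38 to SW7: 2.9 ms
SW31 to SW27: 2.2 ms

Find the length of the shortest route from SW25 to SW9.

Settle nodes by increasing distance from SW25:
SW25: 0
SW5: 2.7  (via SW25)
SW18: 3.5  (via SW25)
SW38: 8.7  (via SW18)
SW27: 9.2  (via SW5)
SW26: 10.1  (via SW27)
SW14: 10.7  (via SW18)
SW31: 10.8  (via SW26)
SW7: 11.6  (via SW38)
SW21: 14.6  (via SW31)
SW28: 15  (via SW27)
SW9: 16  (via SW21)
Shortest route: SW25 → SW5 → SW27 → SW26 → SW31 → SW21 → SW9 = 16 ms.

16 ms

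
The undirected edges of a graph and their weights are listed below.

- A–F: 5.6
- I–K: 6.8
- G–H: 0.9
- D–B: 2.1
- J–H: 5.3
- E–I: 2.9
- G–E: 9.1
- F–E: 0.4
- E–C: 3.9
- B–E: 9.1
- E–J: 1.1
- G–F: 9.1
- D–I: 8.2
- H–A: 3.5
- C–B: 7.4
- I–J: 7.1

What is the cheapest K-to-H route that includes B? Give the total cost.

32.6

Shortest K→B: K → I → D → B = 17.1
Shortest B→H: B → E → J → H = 15.5
Total via B: 17.1 + 15.5 = 32.6.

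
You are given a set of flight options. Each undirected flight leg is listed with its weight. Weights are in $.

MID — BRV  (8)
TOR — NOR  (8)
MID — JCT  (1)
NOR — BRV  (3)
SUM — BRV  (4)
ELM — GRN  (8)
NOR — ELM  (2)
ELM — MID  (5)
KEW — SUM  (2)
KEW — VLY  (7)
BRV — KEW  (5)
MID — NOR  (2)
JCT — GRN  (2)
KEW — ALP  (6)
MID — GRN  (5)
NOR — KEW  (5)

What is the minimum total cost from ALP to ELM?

Compare a few routes:
ALP - KEW - NOR - ELM: 6+5+2 = 13
ALP - KEW - BRV - NOR - ELM: 6+5+3+2 = 16
The minimum is $13 via ALP - KEW - NOR - ELM.

$13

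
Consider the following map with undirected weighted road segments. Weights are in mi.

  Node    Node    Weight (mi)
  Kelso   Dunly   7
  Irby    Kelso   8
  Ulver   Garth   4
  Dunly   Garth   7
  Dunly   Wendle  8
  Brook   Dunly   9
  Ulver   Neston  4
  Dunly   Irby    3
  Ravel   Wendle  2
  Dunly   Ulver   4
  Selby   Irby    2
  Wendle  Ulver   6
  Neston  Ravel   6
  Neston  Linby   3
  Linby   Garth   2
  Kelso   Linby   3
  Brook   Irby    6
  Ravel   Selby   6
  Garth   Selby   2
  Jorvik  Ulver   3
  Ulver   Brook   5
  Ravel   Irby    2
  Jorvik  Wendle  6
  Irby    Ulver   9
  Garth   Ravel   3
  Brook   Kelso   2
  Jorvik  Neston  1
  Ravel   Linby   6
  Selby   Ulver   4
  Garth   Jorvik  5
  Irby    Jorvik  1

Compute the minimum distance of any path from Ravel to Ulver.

Compare a few routes:
Ravel → Garth → Ulver: 3+4 = 7
Ravel → Irby → Jorvik → Ulver: 2+1+3 = 6
Cheapest is Ravel → Irby → Jorvik → Ulver at 6 mi.

6 mi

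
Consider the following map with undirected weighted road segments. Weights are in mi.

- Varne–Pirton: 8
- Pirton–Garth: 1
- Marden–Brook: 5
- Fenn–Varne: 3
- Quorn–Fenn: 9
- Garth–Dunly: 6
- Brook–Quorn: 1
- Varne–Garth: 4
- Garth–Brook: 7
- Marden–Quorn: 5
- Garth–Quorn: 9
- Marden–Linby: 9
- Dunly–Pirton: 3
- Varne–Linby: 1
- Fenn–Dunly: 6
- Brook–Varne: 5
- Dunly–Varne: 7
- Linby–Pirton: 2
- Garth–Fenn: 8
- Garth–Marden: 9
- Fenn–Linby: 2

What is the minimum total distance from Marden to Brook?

Enumerating some paths:
Marden - Quorn - Brook: 5+1 = 6
Marden - Brook: 5 = 5
Cheapest is Marden - Brook at 5 mi.

5 mi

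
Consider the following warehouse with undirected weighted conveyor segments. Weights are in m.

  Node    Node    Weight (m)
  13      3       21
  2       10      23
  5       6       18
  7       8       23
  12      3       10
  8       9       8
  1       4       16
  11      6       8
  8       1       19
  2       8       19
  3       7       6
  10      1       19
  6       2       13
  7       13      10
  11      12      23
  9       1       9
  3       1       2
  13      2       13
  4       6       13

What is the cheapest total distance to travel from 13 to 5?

44 m

Enumerating some paths:
13 → 2 → 6 → 5: 13+13+18 = 44
13 → 7 → 3 → 1 → 4 → 6 → 5: 10+6+2+16+13+18 = 65
Cheapest is 13 → 2 → 6 → 5 at 44 m.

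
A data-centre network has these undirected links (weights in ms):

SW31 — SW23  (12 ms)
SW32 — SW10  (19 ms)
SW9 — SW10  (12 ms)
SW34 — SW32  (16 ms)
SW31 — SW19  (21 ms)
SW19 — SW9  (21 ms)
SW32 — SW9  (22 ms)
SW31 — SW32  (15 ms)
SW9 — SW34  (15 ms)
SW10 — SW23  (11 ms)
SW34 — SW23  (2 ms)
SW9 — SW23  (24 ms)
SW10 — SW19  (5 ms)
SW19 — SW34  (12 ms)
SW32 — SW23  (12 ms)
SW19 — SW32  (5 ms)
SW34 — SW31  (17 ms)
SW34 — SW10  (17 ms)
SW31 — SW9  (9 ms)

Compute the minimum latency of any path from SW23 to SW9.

17 ms

Running Dijkstra from SW23:
SW23: 0
SW34: 2  (via SW23)
SW10: 11  (via SW23)
SW32: 12  (via SW23)
SW31: 12  (via SW23)
SW19: 14  (via SW34)
SW9: 17  (via SW34)
Shortest route: SW23–SW34–SW9 = 17 ms.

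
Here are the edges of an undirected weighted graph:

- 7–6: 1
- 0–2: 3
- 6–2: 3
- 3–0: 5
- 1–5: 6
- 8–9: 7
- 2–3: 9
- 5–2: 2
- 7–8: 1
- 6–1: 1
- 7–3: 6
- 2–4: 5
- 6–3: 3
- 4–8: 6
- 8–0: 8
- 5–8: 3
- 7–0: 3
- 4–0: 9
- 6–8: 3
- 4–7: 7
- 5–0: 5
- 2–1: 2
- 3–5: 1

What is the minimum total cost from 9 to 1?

10

Enumerating some paths:
9–8–5–2–1: 7+3+2+2 = 14
9–8–7–6–2–1: 7+1+1+3+2 = 14
9–8–6–1: 7+3+1 = 11
9–8–7–6–1: 7+1+1+1 = 10
Cheapest is 9–8–7–6–1 at 10.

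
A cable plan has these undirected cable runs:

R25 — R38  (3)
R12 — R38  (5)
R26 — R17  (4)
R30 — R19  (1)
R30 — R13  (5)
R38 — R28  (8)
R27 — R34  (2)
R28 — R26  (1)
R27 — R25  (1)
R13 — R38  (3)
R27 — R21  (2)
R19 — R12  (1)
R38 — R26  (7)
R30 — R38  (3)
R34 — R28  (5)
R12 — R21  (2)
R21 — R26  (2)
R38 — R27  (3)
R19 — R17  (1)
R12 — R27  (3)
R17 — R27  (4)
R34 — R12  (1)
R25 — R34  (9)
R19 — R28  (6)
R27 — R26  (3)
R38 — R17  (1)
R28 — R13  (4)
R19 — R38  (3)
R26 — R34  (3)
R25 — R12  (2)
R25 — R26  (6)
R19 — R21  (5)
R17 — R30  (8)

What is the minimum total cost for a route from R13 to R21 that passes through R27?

Best R13 to R27: R13 → R38 → R27 costing 6
Shortest R27→R21: R27 → R21 = 2
Total via R27: 6 + 2 = 8.

8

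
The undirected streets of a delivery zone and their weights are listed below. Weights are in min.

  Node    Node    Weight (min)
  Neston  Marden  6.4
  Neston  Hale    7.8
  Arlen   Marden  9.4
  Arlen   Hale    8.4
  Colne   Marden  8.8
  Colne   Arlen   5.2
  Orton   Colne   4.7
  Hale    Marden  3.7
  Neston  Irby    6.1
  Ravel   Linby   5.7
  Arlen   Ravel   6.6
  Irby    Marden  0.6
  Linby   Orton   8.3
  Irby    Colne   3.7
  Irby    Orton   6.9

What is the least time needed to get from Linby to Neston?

Shortest distances from Linby:
Linby: 0
Ravel: 5.7  (via Linby)
Orton: 8.3  (via Linby)
Arlen: 12.3  (via Ravel)
Colne: 13  (via Orton)
Irby: 15.2  (via Orton)
Marden: 15.8  (via Irby)
Hale: 19.5  (via Marden)
Neston: 21.3  (via Irby)
Shortest route: Linby–Orton–Irby–Neston = 21.3 min.

21.3 min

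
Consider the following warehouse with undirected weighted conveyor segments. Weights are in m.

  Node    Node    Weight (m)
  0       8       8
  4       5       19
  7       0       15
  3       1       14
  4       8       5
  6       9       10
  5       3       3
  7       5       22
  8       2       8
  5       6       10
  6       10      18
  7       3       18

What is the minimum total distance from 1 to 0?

47 m

Settle nodes by increasing distance from 1:
1: 0
3: 14  (via 1)
5: 17  (via 3)
6: 27  (via 5)
7: 32  (via 3)
4: 36  (via 5)
9: 37  (via 6)
8: 41  (via 4)
10: 45  (via 6)
0: 47  (via 7)
Shortest route: 1 → 3 → 7 → 0 = 47 m.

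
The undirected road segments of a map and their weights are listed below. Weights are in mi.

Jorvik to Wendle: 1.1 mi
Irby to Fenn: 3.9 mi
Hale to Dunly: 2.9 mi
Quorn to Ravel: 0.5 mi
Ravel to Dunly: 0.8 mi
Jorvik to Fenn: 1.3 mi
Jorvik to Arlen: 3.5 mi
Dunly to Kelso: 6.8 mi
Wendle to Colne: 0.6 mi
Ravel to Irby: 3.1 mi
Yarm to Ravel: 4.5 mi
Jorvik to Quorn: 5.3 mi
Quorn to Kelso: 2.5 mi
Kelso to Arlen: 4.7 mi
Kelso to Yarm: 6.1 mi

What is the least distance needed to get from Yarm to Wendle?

Shortest distances from Yarm:
Yarm: 0
Ravel: 4.5  (via Yarm)
Quorn: 5  (via Ravel)
Dunly: 5.3  (via Ravel)
Kelso: 6.1  (via Yarm)
Irby: 7.6  (via Ravel)
Hale: 8.2  (via Dunly)
Jorvik: 10.3  (via Quorn)
Arlen: 10.8  (via Kelso)
Wendle: 11.4  (via Jorvik)
Shortest route: Yarm–Ravel–Quorn–Jorvik–Wendle = 11.4 mi.

11.4 mi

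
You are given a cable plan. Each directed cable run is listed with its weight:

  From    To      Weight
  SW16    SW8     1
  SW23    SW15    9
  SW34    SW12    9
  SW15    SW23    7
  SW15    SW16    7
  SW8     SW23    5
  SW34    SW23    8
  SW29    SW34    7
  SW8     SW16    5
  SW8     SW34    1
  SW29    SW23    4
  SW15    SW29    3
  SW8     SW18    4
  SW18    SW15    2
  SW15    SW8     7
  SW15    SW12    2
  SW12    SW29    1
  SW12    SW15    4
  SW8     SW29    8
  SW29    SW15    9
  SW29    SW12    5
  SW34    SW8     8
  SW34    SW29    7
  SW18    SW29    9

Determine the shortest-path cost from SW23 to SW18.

Enumerating some paths:
SW23 - SW15 - SW8 - SW18: 9+7+4 = 20
SW23 - SW15 - SW16 - SW8 - SW18: 9+7+1+4 = 21
The minimum is 20 via SW23 - SW15 - SW8 - SW18.

20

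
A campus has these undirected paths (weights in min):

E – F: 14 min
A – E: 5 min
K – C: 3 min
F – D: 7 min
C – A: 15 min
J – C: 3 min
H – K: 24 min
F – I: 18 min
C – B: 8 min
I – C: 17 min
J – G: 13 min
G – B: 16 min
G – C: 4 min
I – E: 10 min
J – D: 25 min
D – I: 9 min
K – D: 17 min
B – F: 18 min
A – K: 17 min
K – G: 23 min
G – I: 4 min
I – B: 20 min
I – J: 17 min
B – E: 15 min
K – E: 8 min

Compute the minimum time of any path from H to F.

46 min

Candidate routes:
H → K → E → F: 24+8+14 = 46
H → K → C → G → I → D → F: 24+3+4+4+9+7 = 51
H → K → D → F: 24+17+7 = 48
The minimum is 46 min via H → K → E → F.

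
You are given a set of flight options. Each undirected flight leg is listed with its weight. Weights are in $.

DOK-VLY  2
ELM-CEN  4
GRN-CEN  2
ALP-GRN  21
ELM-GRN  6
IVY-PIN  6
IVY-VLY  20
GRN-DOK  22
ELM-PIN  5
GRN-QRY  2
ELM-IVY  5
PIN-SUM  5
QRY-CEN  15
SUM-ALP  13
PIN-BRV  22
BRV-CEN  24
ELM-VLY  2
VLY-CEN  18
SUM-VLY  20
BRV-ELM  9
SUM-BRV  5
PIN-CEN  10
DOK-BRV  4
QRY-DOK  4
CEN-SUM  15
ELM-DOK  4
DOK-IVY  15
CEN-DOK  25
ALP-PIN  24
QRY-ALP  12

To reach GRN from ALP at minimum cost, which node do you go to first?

QRY

Candidate routes:
ALP → QRY → DOK → VLY → ELM → GRN: 12+4+2+2+6 = 26
ALP → QRY → GRN: 12+2 = 14
ALP → GRN: 21 = 21
Cheapest is ALP → QRY → GRN at $14.
So from ALP the first move is to QRY.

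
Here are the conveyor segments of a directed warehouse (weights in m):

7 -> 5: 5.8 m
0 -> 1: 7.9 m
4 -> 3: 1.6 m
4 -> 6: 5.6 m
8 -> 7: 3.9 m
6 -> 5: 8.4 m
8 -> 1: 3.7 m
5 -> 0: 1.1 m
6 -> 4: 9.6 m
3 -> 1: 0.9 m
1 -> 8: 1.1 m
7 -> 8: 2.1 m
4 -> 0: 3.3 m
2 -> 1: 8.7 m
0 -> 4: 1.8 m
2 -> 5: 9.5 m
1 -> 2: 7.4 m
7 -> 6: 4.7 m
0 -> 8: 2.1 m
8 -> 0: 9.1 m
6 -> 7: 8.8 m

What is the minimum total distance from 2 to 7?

13.7 m

Settle nodes by increasing distance from 2:
2: 0
1: 8.7  (via 2)
5: 9.5  (via 2)
8: 9.8  (via 1)
0: 10.6  (via 5)
4: 12.4  (via 0)
7: 13.7  (via 8)
Shortest route: 2 → 1 → 8 → 7 = 13.7 m.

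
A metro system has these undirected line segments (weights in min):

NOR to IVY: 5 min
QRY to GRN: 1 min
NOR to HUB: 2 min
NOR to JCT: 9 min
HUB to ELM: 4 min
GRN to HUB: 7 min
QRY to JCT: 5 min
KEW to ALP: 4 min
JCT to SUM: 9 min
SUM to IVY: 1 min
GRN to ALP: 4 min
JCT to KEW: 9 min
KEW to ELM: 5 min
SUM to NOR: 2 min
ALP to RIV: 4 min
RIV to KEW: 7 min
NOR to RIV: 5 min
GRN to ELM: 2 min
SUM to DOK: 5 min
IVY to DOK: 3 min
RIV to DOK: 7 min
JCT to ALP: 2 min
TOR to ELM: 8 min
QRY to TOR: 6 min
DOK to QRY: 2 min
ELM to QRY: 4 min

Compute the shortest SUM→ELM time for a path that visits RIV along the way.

17 min

Best SUM to RIV: SUM–NOR–RIV costing 7
Best RIV to ELM: RIV–ALP–GRN–ELM costing 10
Total via RIV: 7 + 10 = 17 min.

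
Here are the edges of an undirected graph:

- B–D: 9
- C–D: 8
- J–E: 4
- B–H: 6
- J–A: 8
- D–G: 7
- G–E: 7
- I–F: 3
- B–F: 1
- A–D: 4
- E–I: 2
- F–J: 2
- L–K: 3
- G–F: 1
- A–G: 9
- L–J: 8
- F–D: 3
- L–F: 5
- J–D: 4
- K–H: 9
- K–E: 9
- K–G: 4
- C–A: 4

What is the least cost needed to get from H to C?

Compare a few routes:
H - B - F - D - C: 6+1+3+8 = 18
H - B - F - J - D - A - C: 6+1+2+4+4+4 = 21
Cheapest is H - B - F - D - C at 18.

18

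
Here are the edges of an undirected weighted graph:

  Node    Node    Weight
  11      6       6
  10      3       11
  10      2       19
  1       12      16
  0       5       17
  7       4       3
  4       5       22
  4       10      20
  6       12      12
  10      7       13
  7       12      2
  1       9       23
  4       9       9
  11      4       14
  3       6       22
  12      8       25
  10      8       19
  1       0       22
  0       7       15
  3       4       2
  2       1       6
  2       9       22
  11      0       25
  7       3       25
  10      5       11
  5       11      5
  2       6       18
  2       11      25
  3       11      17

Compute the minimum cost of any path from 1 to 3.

23

Settle nodes by increasing distance from 1:
1: 0
2: 6  (via 1)
12: 16  (via 1)
7: 18  (via 12)
4: 21  (via 7)
0: 22  (via 1)
3: 23  (via 4)
Shortest route: 1–12–7–4–3 = 23.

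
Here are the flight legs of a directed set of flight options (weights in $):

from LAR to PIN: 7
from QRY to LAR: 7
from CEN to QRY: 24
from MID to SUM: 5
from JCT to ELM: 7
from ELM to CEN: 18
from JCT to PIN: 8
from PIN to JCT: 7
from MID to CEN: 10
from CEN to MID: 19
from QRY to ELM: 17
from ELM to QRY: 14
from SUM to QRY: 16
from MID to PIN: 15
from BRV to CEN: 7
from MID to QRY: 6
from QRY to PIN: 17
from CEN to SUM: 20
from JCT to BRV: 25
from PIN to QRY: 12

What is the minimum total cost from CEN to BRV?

$66

Running Dijkstra from CEN:
CEN: 0
MID: 19  (via CEN)
SUM: 20  (via CEN)
QRY: 24  (via CEN)
LAR: 31  (via QRY)
PIN: 34  (via MID)
JCT: 41  (via PIN)
ELM: 41  (via QRY)
BRV: 66  (via JCT)
Shortest route: CEN–MID–PIN–JCT–BRV = $66.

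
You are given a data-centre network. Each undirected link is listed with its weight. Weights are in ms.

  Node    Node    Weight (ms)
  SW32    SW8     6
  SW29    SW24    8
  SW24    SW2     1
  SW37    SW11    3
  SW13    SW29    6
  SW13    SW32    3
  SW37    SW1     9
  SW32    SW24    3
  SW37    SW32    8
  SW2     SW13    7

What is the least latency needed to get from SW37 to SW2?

Compare a few routes:
SW37–SW32–SW13–SW2: 8+3+7 = 18
SW37–SW32–SW24–SW2: 8+3+1 = 12
Cheapest is SW37–SW32–SW24–SW2 at 12 ms.

12 ms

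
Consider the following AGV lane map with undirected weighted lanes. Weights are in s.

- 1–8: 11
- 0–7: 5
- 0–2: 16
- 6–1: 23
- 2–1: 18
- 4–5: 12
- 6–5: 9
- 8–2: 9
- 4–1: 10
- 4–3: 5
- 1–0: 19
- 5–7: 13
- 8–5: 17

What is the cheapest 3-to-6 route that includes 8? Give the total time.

52 s

Best 3 to 8: 3–4–1–8 costing 26
Best 8 to 6: 8–5–6 costing 26
Total via 8: 26 + 26 = 52 s.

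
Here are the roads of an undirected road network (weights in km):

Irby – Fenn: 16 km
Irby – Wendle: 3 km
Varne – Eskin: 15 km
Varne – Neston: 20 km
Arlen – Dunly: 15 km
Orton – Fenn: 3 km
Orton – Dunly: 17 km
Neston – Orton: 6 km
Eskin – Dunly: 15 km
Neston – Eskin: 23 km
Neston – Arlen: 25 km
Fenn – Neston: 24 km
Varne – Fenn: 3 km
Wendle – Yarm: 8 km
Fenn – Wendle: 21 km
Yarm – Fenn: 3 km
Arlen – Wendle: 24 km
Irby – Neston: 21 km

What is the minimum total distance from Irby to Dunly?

34 km

Settle nodes by increasing distance from Irby:
Irby: 0
Wendle: 3  (via Irby)
Yarm: 11  (via Wendle)
Fenn: 14  (via Yarm)
Orton: 17  (via Fenn)
Varne: 17  (via Fenn)
Neston: 21  (via Irby)
Arlen: 27  (via Wendle)
Eskin: 32  (via Varne)
Dunly: 34  (via Orton)
Shortest route: Irby → Wendle → Yarm → Fenn → Orton → Dunly = 34 km.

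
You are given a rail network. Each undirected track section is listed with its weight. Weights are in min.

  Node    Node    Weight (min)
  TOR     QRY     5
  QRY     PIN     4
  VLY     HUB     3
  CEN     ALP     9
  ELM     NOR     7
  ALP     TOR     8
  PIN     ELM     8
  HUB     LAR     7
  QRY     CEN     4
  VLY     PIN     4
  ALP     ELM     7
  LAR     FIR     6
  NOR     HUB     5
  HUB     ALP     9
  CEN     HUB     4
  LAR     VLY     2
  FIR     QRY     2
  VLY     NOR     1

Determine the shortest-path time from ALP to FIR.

15 min

Settle nodes by increasing distance from ALP:
ALP: 0
ELM: 7  (via ALP)
TOR: 8  (via ALP)
HUB: 9  (via ALP)
CEN: 9  (via ALP)
VLY: 12  (via HUB)
QRY: 13  (via TOR)
NOR: 13  (via VLY)
LAR: 14  (via VLY)
FIR: 15  (via QRY)
Shortest route: ALP → TOR → QRY → FIR = 15 min.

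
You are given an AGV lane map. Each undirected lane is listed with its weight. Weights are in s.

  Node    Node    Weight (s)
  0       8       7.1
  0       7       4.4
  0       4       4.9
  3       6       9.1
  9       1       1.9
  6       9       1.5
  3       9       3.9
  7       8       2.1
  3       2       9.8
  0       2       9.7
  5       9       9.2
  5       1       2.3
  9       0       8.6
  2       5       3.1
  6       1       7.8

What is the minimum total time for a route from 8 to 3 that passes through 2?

26 s

Best 8 to 2: 8 → 7 → 0 → 2 costing 16.2
Best 2 to 3: 2 → 3 costing 9.8
Total via 2: 16.2 + 9.8 = 26 s.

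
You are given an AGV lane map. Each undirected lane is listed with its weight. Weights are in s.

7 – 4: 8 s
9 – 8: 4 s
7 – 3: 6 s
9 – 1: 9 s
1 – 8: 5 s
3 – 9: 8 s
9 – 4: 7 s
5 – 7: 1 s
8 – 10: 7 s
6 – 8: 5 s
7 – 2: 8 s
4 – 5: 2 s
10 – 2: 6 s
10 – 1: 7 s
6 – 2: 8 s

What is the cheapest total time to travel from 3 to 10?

Compare a few routes:
3 - 9 - 8 - 10: 8+4+7 = 19
3 - 9 - 1 - 10: 8+9+7 = 24
3 - 7 - 2 - 10: 6+8+6 = 20
The minimum is 19 s via 3 - 9 - 8 - 10.

19 s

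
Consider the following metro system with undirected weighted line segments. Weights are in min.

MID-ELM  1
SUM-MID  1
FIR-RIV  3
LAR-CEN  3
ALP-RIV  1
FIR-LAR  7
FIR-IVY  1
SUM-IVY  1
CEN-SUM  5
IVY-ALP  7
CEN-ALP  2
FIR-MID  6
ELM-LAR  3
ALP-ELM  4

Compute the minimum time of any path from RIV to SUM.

5 min

Settle nodes by increasing distance from RIV:
RIV: 0
ALP: 1  (via RIV)
CEN: 3  (via ALP)
FIR: 3  (via RIV)
IVY: 4  (via FIR)
SUM: 5  (via IVY)
Shortest route: RIV → FIR → IVY → SUM = 5 min.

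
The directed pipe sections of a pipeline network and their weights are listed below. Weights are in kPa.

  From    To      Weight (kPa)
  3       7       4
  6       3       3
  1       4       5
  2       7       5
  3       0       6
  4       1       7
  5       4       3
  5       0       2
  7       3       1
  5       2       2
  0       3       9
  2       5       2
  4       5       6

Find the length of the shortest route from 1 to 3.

Enumerating some paths:
1 → 4 → 5 → 0 → 3: 5+6+2+9 = 22
1 → 4 → 5 → 2 → 7 → 3: 5+6+2+5+1 = 19
The minimum is 19 kPa via 1 → 4 → 5 → 2 → 7 → 3.

19 kPa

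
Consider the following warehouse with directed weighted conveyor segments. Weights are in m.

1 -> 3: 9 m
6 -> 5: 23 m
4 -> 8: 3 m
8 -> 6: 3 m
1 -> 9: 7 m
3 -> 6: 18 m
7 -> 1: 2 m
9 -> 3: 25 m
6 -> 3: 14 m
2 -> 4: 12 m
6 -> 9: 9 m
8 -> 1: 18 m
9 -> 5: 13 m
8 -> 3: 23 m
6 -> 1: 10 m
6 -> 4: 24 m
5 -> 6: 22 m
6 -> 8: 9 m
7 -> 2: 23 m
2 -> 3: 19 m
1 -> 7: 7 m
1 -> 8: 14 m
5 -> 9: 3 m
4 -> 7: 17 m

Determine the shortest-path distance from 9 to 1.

45 m

Running Dijkstra from 9:
9: 0
5: 13  (via 9)
3: 25  (via 9)
6: 35  (via 5)
8: 44  (via 6)
1: 45  (via 6)
Shortest route: 9–5–6–1 = 45 m.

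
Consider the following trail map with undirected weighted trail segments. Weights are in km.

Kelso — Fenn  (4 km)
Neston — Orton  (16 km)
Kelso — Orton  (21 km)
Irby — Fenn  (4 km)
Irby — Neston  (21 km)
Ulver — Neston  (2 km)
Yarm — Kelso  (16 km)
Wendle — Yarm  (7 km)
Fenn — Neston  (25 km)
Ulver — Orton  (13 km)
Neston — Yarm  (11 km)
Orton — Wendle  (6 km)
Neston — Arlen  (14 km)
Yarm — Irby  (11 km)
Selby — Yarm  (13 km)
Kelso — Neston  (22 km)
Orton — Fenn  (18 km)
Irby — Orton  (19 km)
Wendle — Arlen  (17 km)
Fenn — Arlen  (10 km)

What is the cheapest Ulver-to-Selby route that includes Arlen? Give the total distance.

53 km

Shortest Ulver→Arlen: Ulver → Neston → Arlen = 16
Best Arlen to Selby: Arlen → Wendle → Yarm → Selby costing 37
Total via Arlen: 16 + 37 = 53 km.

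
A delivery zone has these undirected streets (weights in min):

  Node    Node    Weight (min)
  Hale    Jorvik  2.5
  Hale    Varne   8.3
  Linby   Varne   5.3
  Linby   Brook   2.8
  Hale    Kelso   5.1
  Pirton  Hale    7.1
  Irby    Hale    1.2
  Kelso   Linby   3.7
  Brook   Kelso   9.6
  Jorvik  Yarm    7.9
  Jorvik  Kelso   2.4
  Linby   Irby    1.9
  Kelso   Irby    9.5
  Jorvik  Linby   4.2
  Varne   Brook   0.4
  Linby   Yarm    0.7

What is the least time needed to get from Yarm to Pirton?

Compare a few routes:
Yarm–Linby–Jorvik–Hale–Pirton: 0.7+4.2+2.5+7.1 = 14.5
Yarm–Linby–Irby–Hale–Pirton: 0.7+1.9+1.2+7.1 = 10.9
Cheapest is Yarm–Linby–Irby–Hale–Pirton at 10.9 min.

10.9 min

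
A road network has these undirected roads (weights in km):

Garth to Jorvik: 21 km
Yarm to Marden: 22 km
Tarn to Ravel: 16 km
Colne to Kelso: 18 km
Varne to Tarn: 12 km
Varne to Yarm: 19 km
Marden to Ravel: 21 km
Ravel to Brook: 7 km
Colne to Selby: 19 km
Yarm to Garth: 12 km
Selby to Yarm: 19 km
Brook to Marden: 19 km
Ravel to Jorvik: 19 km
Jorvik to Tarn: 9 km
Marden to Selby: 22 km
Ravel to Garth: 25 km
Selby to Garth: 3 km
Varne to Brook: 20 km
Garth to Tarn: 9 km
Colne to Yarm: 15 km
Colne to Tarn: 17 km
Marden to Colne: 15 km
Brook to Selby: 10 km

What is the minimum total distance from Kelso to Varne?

Compare a few routes:
Kelso - Colne - Selby - Garth - Tarn - Varne: 18+19+3+9+12 = 61
Kelso - Colne - Yarm - Varne: 18+15+19 = 52
Kelso - Colne - Tarn - Varne: 18+17+12 = 47
Cheapest is Kelso - Colne - Tarn - Varne at 47 km.

47 km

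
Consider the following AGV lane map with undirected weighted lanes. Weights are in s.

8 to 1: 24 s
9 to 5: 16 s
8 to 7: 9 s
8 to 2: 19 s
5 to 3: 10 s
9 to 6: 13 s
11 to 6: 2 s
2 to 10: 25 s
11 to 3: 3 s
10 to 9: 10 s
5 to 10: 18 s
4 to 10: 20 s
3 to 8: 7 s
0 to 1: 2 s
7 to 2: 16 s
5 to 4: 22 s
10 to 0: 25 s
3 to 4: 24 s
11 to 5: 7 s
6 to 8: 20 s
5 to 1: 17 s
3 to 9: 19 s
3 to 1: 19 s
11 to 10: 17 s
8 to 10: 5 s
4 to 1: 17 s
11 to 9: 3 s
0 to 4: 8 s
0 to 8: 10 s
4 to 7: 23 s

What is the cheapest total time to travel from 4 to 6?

Candidate routes:
4–3–11–6: 24+3+2 = 29
4–0–8–3–11–6: 8+10+7+3+2 = 30
The minimum is 29 s via 4–3–11–6.

29 s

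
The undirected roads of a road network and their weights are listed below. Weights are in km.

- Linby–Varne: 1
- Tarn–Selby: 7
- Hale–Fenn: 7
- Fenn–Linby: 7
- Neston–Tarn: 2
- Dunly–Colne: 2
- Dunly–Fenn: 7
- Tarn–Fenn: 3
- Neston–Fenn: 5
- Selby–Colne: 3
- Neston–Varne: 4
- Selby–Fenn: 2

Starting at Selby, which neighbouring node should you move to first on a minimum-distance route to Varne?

Fenn

Candidate routes:
Selby–Fenn–Tarn–Neston–Varne: 2+3+2+4 = 11
Selby–Tarn–Neston–Varne: 7+2+4 = 13
Selby–Fenn–Linby–Varne: 2+7+1 = 10
Selby–Fenn–Neston–Varne: 2+5+4 = 11
Cheapest is Selby–Fenn–Linby–Varne at 10 km.
So from Selby the first move is to Fenn.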